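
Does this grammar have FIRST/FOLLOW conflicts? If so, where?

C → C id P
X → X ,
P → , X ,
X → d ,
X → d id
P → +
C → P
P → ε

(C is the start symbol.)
Nullable non-terminals: C, P.
FIRST sets used below: FIRST(C) = { '+', ',', 'id', ε }, FIRST(P) = { '+', ',', ε }

C: nullable alternative(s) C → P; FOLLOW(C) = { $, 'id' }
  C → C id P: FIRST \ {ε} = { '+', ',', 'id' } — overlaps FOLLOW(C) on { 'id' }: CONFLICT
  C → P: FIRST \ {ε} = { '+', ',' } — this is the only nullable alternative, skip

P: nullable alternative(s) P → ε; FOLLOW(P) = { $, 'id' }
  P → , X ,: FIRST \ {ε} = { ',' } — disjoint from FOLLOW(P)
  P → +: FIRST \ {ε} = { '+' } — disjoint from FOLLOW(P)
  P → ε: FIRST \ {ε} = { } — this is the only nullable alternative, skip

X has no nullable alternative, so no FIRST/FOLLOW check is needed there.

So the grammar has 1 FIRST/FOLLOW conflict (marked CONFLICT above).

Answer: Yes. C → C id P with FOLLOW(C) on { 'id' }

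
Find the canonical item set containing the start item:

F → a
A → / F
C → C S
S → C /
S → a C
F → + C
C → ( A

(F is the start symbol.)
First, augment the grammar with F' → F
I₀ = CLOSURE({ [F' → . F] }):
  [F' → . F] has the dot before F: add [F → . a], [F → . + C]
No further items can be added.

I₀ = { [F → . + C], [F → . a], [F' → . F] }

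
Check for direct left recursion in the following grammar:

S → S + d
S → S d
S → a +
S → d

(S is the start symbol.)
Yes, S is left-recursive

Direct left recursion occurs when N → N α for some non-terminal N (the right-hand side begins with the left-hand side itself).

S → S + d: LEFT RECURSIVE (starts with S)
S → S d: LEFT RECURSIVE (starts with S)
S → a +: starts with a
S → d: starts with d

The grammar has direct left recursion on: S.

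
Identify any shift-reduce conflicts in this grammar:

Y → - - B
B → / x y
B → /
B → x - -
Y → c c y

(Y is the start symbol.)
Yes — I7: [B → / .] vs [B → / . x y]

A shift-reduce conflict occurs when an LR(0) state has both:
  - a complete (reduce) item [A → α .] (dot at the end), and
  - a shift item [B → β . c γ] (dot before a terminal).

Augment with Y' → Y and build the canonical LR(0) collection (I0 = CLOSURE({[Y' → . Y]}), then GOTO on every symbol after a dot until no new states appear). It has 14 states:
  I0: { [Y → . - - B], [Y → . c c y], [Y' → . Y] }  — shift
  I1: { [Y → - . - B] }  — shift
  I2: { [Y' → Y .] }  — accept
  I3: { [Y → c . c y] }  — shift
  I4: { [Y → c c . y] }  — shift
  I5: { [Y → c c y .] }  — reduce
  I6: { [B → . / x y], [B → . /], [B → . x - -], [Y → - - . B] }  — shift
  I7: { [B → / . x y], [B → / .] }  — shift, reduce
  I8: { [Y → - - B .] }  — reduce
  I9: { [B → x . - -] }  — shift
  I10: { [B → x - . -] }  — shift
  I11: { [B → x - - .] }  — reduce
  I12: { [B → / x . y] }  — shift
  I13: { [B → / x y .] }  — reduce

I7 contains reduce item [B → / .] and shift item [B → / . x y] — shift-reduce conflict.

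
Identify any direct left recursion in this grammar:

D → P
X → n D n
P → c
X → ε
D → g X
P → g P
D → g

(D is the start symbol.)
D → P: starts with P
X → n D n: starts with n
P → c: starts with c
X → ε: starts with ε
D → g X: starts with g
P → g P: starts with g
D → g: starts with g

No direct left recursion found.

Answer: No direct left recursion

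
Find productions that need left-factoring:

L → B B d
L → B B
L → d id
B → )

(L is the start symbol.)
Left-factoring is needed when two productions for the same non-terminal
share a common prefix on the right-hand side.

Productions for L:
  L → B B d
  L → B B
  L → d id

Found common prefix 'B B' in productions for L

Answer: Yes, L has productions with common prefix 'B B'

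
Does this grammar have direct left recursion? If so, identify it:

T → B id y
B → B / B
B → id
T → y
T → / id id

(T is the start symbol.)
Direct left recursion occurs when N → N α for some non-terminal N (the right-hand side begins with the left-hand side itself).

T → B id y: starts with B
B → B / B: LEFT RECURSIVE (starts with B)
B → id: starts with id
T → y: starts with y
T → / id id: starts with '/'

The grammar has direct left recursion on: B.

Answer: Yes, B is left-recursive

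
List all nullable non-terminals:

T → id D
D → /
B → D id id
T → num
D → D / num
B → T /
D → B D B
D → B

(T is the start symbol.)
There are no ε-productions, so no non-terminal can derive ε.
No non-terminals are nullable.

Answer: None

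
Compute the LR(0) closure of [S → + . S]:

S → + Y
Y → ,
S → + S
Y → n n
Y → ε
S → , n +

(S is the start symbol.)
{ [S → + . S], [S → . + S], [S → . + Y], [S → . , n +] }

Start with: [S → + . S]
  [S → + . S] has the dot before S: add [S → . + Y], [S → . + S], [S → . , n +]
No further items can be added.

CLOSURE = { [S → + . S], [S → . + S], [S → . + Y], [S → . , n +] }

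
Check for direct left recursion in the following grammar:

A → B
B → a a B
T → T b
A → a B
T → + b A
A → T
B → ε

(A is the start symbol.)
Yes, T is left-recursive

Direct left recursion occurs when N → N α for some non-terminal N (the right-hand side begins with the left-hand side itself).

A → B: starts with B
B → a a B: starts with a
T → T b: LEFT RECURSIVE (starts with T)
A → a B: starts with a
T → + b A: starts with '+'
A → T: starts with T
B → ε: starts with ε

The grammar has direct left recursion on: T.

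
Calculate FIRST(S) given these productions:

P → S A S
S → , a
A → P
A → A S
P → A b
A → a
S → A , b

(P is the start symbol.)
{ ',', 'a' }

FIRST sets of the other non-terminals involved (by the same procedure, iterated to a fixed point):
  FIRST(A) = { ',', 'a' }

From S → , a:
  - ',' is a terminal: add ',' and stop
From S → A , b:
  - A is a non-terminal: add FIRST(A) \ {ε} = { ',', 'a' }
    A is not nullable, so stop

Collecting: FIRST(S) = { ',', 'a' }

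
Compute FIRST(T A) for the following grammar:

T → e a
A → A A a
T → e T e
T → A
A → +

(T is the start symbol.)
FIRST sets of the non-terminals involved (from the grammar, by fixed-point iteration):
  FIRST(T) = { '+', 'e' }

To compute FIRST(T A), process the symbols left to right:
Symbol T is a non-terminal. Add FIRST(T) \ {ε} = { '+', 'e' }
T is not nullable (ε ∉ FIRST(T)), so stop here.
FIRST(T A) = { '+', 'e' }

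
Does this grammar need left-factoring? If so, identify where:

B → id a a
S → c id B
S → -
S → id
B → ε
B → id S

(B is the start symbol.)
Left-factoring is needed when two productions for the same non-terminal
share a common prefix on the right-hand side.

Productions for B:
  B → id a a
  B → ε
  B → id S
Productions for S:
  S → c id B
  S → -
  S → id

Found common prefix 'id' in productions for B

Answer: Yes, B has productions with common prefix 'id'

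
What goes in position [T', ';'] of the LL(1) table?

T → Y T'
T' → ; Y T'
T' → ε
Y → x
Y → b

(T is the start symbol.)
To find M[T', ';'], we find productions for T' where ';' is in the predict set (PREDICT(N → α) = (FIRST(α) \ {ε}) ∪ (FOLLOW(N) if α ⇒* ε)).

Relevant sets:
  FOLLOW(T') = { $ }

T' → ; Y T': PREDICT = { ';' }
  ';' is in predict set, so this production goes in M[T', ';']
T' → ε: PREDICT = { $ }

M[T', ';'] = T' → ; Y T'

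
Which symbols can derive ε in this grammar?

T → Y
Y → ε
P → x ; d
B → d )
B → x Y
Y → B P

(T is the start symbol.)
{ 'T', 'Y' }

ε-productions: Y → ε
So Y is immediately nullable.
T → Y: every symbol on the right is nullable, so T is nullable too.
No further non-terminal can be added: every production for the remaining non-terminals contains a terminal or a non-nullable non-terminal.
Nullable = { 'T', 'Y' }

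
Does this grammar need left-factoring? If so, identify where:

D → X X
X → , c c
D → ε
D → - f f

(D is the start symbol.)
Left-factoring is needed when two productions for the same non-terminal
share a common prefix on the right-hand side.

Productions for D:
  D → X X
  D → ε
  D → - f f

No common prefixes found.

Answer: No, left-factoring is not needed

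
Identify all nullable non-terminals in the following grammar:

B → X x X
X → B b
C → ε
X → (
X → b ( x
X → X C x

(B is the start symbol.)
{ 'C' }

A non-terminal is nullable if it can derive ε (the empty string): either it has an ε-production, or it has a production whose right-hand side consists entirely of nullable non-terminals.

ε-productions: C → ε
So C is immediately nullable.
No further non-terminal can be added: every production for the remaining non-terminals contains a terminal or a non-nullable non-terminal.
Nullable = { 'C' }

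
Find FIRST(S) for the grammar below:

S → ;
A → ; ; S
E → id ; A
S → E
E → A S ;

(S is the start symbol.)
To compute FIRST(S), examine every production with S on the left-hand side, reading each right-hand side left to right until a non-nullable symbol is reached.

FIRST sets of the other non-terminals involved (by the same procedure, iterated to a fixed point):
  FIRST(E) = { ';', 'id' }

From S → ;:
  - ';' is a terminal: add ';' and stop
From S → E:
  - E is a non-terminal: add FIRST(E) \ {ε} = { ';', 'id' }
    E is not nullable, so stop

Collecting: FIRST(S) = { ';', 'id' }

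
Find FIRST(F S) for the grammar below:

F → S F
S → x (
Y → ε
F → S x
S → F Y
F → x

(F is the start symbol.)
FIRST sets of the non-terminals involved (from the grammar, by fixed-point iteration):
  FIRST(F) = { 'x' }

To compute FIRST(F S), process the symbols left to right:
Symbol F is a non-terminal. Add FIRST(F) \ {ε} = { 'x' }
F is not nullable (ε ∉ FIRST(F)), so stop here.
FIRST(F S) = { 'x' }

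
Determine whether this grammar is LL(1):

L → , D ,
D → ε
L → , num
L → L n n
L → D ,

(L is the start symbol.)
No. Predict set conflict for L: { ',' }

A grammar is LL(1) if for each non-terminal N with multiple productions, the predict sets of those productions are pairwise disjoint, where PREDICT(N → α) = (FIRST(α) \ {ε}) ∪ (FOLLOW(N) if α ⇒* ε).

Relevant sets:
  FIRST(L) = { ',' }
  FIRST(D) = { ε }

For L:
  PREDICT(L → ',' D ',') = { ',' }
  PREDICT(L → ',' num) = { ',' }
  PREDICT(L → L n n) = { ',' }
  PREDICT(L → D ',') = { ',' }
D has a single production, so nothing to check there.

Conflict found: Predict set conflict for L: { ',' }
The grammar is NOT LL(1).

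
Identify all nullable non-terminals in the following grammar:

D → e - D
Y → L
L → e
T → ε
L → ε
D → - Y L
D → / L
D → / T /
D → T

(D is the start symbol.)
{ 'D', 'L', 'T', 'Y' }

A non-terminal is nullable if it can derive ε (the empty string): either it has an ε-production, or it has a production whose right-hand side consists entirely of nullable non-terminals.

ε-productions: T → ε, L → ε
So T, L are immediately nullable.
Y → L: every symbol on the right is nullable, so Y is nullable too.
D → T: every symbol on the right is nullable, so D is nullable too.
Every non-terminal is now nullable.
Nullable = { 'D', 'L', 'T', 'Y' }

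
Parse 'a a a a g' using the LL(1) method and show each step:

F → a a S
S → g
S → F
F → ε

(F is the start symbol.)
LL(1) parsing maintains a stack (initially the start symbol over $) and the input. At each step: if the stack top is a terminal, match it against the current input token; if it is a non-terminal N, replace it with the RHS of M[N, lookahead] (the unique production whose predict set contains the lookahead).

Stack is shown with the top on the left.

Stack    Input        Action
----------------------------
F $      a a a a g $  output F → a a S
a a S $  a a a a g $  match 'a'
a S $    a a a g $    match 'a'
S $      a a g $      output S → F
F $      a a g $      output F → a a S
a a S $  a a g $      match 'a'
a S $    a g $        match 'a'
S $      g $          output S → g
g $      g $          match 'g'
$        $            accept

The string is accepted.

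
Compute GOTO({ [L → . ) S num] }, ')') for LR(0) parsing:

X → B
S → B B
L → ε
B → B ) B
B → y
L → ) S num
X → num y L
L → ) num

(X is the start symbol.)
{ [B → . B ) B], [B → . y], [L → ) . S num], [S → . B B] }

GOTO(I, ')') = CLOSURE({ [A → αX.β] : [A → α.Xβ] ∈ I, X = ')' })

Items with dot before ')', with the dot advanced:
  [L → . ) S num] → [L → ) . S num]
Closure of the advanced items:
  [L → ) . S num] has the dot before S: add [S → . B B]
  [S → . B B] has the dot before B: add [B → . B ) B], [B → . y]

GOTO = { [B → . B ) B], [B → . y], [L → ) . S num], [S → . B B] }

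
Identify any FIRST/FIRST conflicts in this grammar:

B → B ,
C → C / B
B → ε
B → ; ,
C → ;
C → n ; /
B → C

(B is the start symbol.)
FIRST sets of the non-terminals at (or reachable through a nullable prefix from) the front of some alternative:
  FIRST(B) = { ',', ';', 'n', ε }
  FIRST(C) = { ';', 'n' }

Productions for B:
  B → B ,: FIRST = { ',', ';', 'n' }
  B → ε: FIRST = { ε }
  B → ; ,: FIRST = { ';' }
  B → C: FIRST = { ';', 'n' }
Productions for C:
  C → C / B: FIRST = { ';', 'n' }
  C → ;: FIRST = { ';' }
  C → n ; /: FIRST = { 'n' }

Conflict for B: B → B , and B → ; ,
  Overlap: { ';' }
Conflict for B: B → B , and B → C
  Overlap: { ';', 'n' }
Conflict for B: B → ; , and B → C
  Overlap: { ';' }
Conflict for C: C → C / B and C → ;
  Overlap: { ';' }
Conflict for C: C → C / B and C → n ; /
  Overlap: { 'n' }

Answer: Yes. B → B ',' / B → ';' ',' on { ';' }; B → B ',' / B → C on { ';', 'n' }; B → ';' ',' / B → C on { ';' }; C → C '/' B / C → ';' on { ';' }; C → C '/' B / C → n ';' '/' on { 'n' }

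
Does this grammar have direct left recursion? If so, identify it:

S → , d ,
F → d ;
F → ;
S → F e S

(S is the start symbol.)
S → , d ,: starts with ','
F → d ;: starts with d
F → ;: starts with ';'
S → F e S: starts with F

No direct left recursion found.

Answer: No direct left recursion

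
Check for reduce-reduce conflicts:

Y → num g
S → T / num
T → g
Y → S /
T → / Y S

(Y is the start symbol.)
No reduce-reduce conflicts

Augment with Y' → Y and build the canonical LR(0) collection (I0 = CLOSURE({[Y' → . Y]}), then GOTO on every symbol after a dot until no new states appear). It has 13 states:
  I0: { [S → . T / num], [T → . / Y S], [T → . g], [Y → . S /], [Y → . num g], [Y' → . Y] }  — shift
  I1: { [S → . T / num], [T → . / Y S], [T → . g], [T → / . Y S], [Y → . S /], [Y → . num g] }  — shift
  I2: { [Y → S . /] }  — shift
  I3: { [S → T . / num] }  — shift
  I4: { [Y' → Y .] }  — accept
  I5: { [T → g .] }  — reduce
  I6: { [Y → num . g] }  — shift
  I7: { [Y → num g .] }  — reduce
  I8: { [S → T / . num] }  — shift
  I9: { [S → T / num .] }  — reduce
  I10: { [Y → S / .] }  — reduce
  I11: { [S → . T / num], [T → . / Y S], [T → . g], [T → / Y . S] }  — shift
  I12: { [T → / Y S .] }  — reduce

No state contains more than one complete item.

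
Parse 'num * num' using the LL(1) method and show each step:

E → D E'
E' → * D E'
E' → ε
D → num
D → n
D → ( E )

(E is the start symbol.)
LL(1) parsing maintains a stack (initially the start symbol over $) and the input. At each step: if the stack top is a terminal, match it against the current input token; if it is a non-terminal N, replace it with the RHS of M[N, lookahead] (the unique production whose predict set contains the lookahead).

Stack is shown with the top on the left.

Stack     Input        Action
-----------------------------
E $       num * num $  output E → D E'
D E' $    num * num $  output D → num
num E' $  num * num $  match 'num'
E' $      * num $      output E' → * D E'
* D E' $  * num $      match '*'
D E' $    num $        output D → num
num E' $  num $        match 'num'
E' $      $            output E' → ε
$         $            accept

The string is accepted.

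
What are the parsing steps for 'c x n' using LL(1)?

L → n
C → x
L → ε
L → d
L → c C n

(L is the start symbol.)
Stack is shown with the top on the left.

Stack    Input    Action
------------------------
L $      c x n $  output L → c C n
c C n $  c x n $  match 'c'
C n $    x n $    output C → x
x n $    x n $    match 'x'
n $      n $      match 'n'
$        $        accept

The string is accepted.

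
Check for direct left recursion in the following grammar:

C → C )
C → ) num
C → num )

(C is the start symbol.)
Direct left recursion occurs when N → N α for some non-terminal N (the right-hand side begins with the left-hand side itself).

C → C ): LEFT RECURSIVE (starts with C)
C → ) num: starts with ')'
C → num ): starts with num

The grammar has direct left recursion on: C.

Answer: Yes, C is left-recursive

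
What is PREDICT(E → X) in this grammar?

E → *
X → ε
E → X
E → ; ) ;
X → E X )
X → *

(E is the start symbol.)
PREDICT(E → X) = (FIRST(RHS) \ {ε}) ∪ (FOLLOW(E) if ε ∈ FIRST(RHS), i.e. RHS ⇒* ε)
FIRST(X) = { ')', '*', ';', ε }
FIRST(X) = { ')', '*', ';', ε }
ε ∈ FIRST(X) (the right-hand side is nullable), so add FOLLOW(E) = { $, ')', '*', ';' }
PREDICT(E → X) = { $, ')', '*', ';' }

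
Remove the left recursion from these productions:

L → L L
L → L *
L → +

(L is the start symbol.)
L is directly left-recursive. The standard transformation for
  A → A α₁ | ... | A α_m | β₁ | ... | β_n
is
  A  → β₁ A' | ... | β_n A'
  A' → α₁ A' | ... | α_m A' | ε

L → + becomes L → + L'
L → L L becomes L' → L L'
L → L * becomes L' → * L'
Add L' → ε

Resulting grammar:
L → + L'
L' → L L'
L' → * L'
L' → ε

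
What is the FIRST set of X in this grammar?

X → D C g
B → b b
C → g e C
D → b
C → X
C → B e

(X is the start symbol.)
{ 'b' }

To compute FIRST(X), examine every production with X on the left-hand side, reading each right-hand side left to right until a non-nullable symbol is reached.

FIRST sets of the other non-terminals involved (by the same procedure, iterated to a fixed point):
  FIRST(D) = { 'b' }

From X → D C g:
  - D is a non-terminal: add FIRST(D) \ {ε} = { 'b' }
    D is not nullable, so stop

Collecting: FIRST(X) = { 'b' }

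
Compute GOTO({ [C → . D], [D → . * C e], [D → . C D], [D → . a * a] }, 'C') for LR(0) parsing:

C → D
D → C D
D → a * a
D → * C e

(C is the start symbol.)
GOTO(I, 'C') = CLOSURE({ [A → αX.β] : [A → α.Xβ] ∈ I, X = 'C' })

Items with dot before 'C', with the dot advanced:
  [D → . C D] → [D → C . D]
Closure of the advanced items:
  [D → C . D] has the dot before D: add [D → . C D], [D → . a * a], [D → . * C e]
  [D → . C D] has the dot before C: add [C → . D]

GOTO = { [C → . D], [D → . * C e], [D → . C D], [D → . a * a], [D → C . D] }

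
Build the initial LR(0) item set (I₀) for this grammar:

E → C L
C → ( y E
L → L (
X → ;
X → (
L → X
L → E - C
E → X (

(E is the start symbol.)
{ [C → . ( y E], [E → . C L], [E → . X (], [E' → . E], [X → . (], [X → . ;] }

First, augment the grammar with E' → E
I₀ = CLOSURE({ [E' → . E] }):
  [E' → . E] has the dot before E: add [E → . C L], [E → . X (]
  [E → . C L] has the dot before C: add [C → . ( y E]
  [E → . X (] has the dot before X: add [X → . ;], [X → . (]
No further items can be added.

I₀ = { [C → . ( y E], [E → . C L], [E → . X (], [E' → . E], [X → . (], [X → . ;] }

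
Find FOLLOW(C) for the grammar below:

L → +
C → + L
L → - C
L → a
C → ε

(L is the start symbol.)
In L → - C: C is at the end, add FOLLOW(L)

The FOLLOW sets referred to above (computed the same way, to a fixed point):
  FOLLOW(L) = { $ }

Taking the union: FOLLOW(C) = { $ }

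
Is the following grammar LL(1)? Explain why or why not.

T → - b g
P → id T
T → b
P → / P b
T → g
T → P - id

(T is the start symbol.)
A grammar is LL(1) if for each non-terminal N with multiple productions, the predict sets of those productions are pairwise disjoint, where PREDICT(N → α) = (FIRST(α) \ {ε}) ∪ (FOLLOW(N) if α ⇒* ε).

Relevant sets:
  FIRST(P) = { '/', 'id' }

For T:
  PREDICT(T → '-' b g) = { '-' }
  PREDICT(T → b) = { 'b' }
  PREDICT(T → g) = { 'g' }
  PREDICT(T → P '-' id) = { '/', 'id' }
For P:
  PREDICT(P → id T) = { 'id' }
  PREDICT(P → '/' P b) = { '/' }

All predict sets are disjoint. The grammar IS LL(1).

Answer: Yes, the grammar is LL(1).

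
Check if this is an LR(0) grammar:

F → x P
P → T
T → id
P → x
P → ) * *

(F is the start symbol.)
Augment with F' → F and build the canonical LR(0) collection (I0 = CLOSURE({[F' → . F]}), then GOTO on every symbol after a dot until no new states appear). It has 10 states:
  I0: { [F → . x P], [F' → . F] }  — shift
  I1: { [F' → F .] }  — accept
  I2: { [F → x . P], [P → . ) * *], [P → . T], [P → . x], [T → . id] }  — shift
  I3: { [P → ) . * *] }  — shift
  I4: { [F → x P .] }  — reduce
  I5: { [P → T .] }  — reduce
  I6: { [T → id .] }  — reduce
  I7: { [P → x .] }  — reduce
  I8: { [P → ) * . *] }  — shift
  I9: { [P → ) * * .] }  — reduce

Every state is either a pure shift/goto state or contains exactly one complete item and nothing to shift — no conflicts. The grammar is LR(0).

Answer: Yes, the grammar is LR(0)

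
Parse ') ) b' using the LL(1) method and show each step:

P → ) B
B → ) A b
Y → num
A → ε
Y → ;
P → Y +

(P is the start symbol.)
LL(1) parsing maintains a stack (initially the start symbol over $) and the input. At each step: if the stack top is a terminal, match it against the current input token; if it is a non-terminal N, replace it with the RHS of M[N, lookahead] (the unique production whose predict set contains the lookahead).

Stack is shown with the top on the left.

Stack    Input    Action
------------------------
P $      ) ) b $  output P → ) B
) B $    ) ) b $  match ')'
B $      ) b $    output B → ) A b
) A b $  ) b $    match ')'
A b $    b $      output A → ε
b $      b $      match 'b'
$        $        accept

The string is accepted.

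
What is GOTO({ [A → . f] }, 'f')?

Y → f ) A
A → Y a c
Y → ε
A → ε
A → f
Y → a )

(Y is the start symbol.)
{ [A → f .] }

GOTO(I, 'f') = CLOSURE({ [A → αX.β] : [A → α.Xβ] ∈ I, X = 'f' })

Items with dot before 'f', with the dot advanced:
  [A → . f] → [A → f .]
Closure adds nothing (no advanced item has the dot before a non-terminal).

GOTO = { [A → f .] }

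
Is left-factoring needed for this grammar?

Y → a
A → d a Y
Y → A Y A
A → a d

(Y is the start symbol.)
Left-factoring is needed when two productions for the same non-terminal
share a common prefix on the right-hand side.

Productions for Y:
  Y → a
  Y → A Y A
Productions for A:
  A → d a Y
  A → a d

No common prefixes found.

Answer: No, left-factoring is not needed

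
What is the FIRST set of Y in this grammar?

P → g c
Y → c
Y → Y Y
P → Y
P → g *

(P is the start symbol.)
{ 'c' }

To compute FIRST(Y), examine every production with Y on the left-hand side, reading each right-hand side left to right until a non-nullable symbol is reached.

From Y → c:
  - c is a terminal: add 'c' and stop
From Y → Y Y:
  - Y is the symbol being defined: contributes nothing new
    Y is not nullable, so stop

Collecting: FIRST(Y) = { 'c' }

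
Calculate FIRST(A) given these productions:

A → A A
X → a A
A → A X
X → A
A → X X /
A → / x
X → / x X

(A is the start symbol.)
To compute FIRST(A), examine every production with A on the left-hand side, reading each right-hand side left to right until a non-nullable symbol is reached.

FIRST sets of the other non-terminals involved (by the same procedure, iterated to a fixed point):
  FIRST(X) = { '/', 'a' }

From A → A A:
  - A is the symbol being defined: contributes nothing new
    A is not nullable, so stop
From A → A X:
  - A is the symbol being defined: contributes nothing new
    A is not nullable, so stop
From A → X X /:
  - X is a non-terminal: add FIRST(X) \ {ε} = { '/', 'a' }
    X is not nullable, so stop
From A → / x:
  - '/' is a terminal: add '/' and stop

Collecting: FIRST(A) = { '/', 'a' }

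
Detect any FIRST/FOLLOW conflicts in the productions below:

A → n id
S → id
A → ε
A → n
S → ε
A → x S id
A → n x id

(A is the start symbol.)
Nullable non-terminals: A, S.

A: nullable alternative(s) A → ε; FOLLOW(A) = { $ }
  A → n id: FIRST \ {ε} = { 'n' } — disjoint from FOLLOW(A)
  A → ε: FIRST \ {ε} = { } — this is the only nullable alternative, skip
  A → n: FIRST \ {ε} = { 'n' } — disjoint from FOLLOW(A)
  A → x S id: FIRST \ {ε} = { 'x' } — disjoint from FOLLOW(A)
  A → n x id: FIRST \ {ε} = { 'n' } — disjoint from FOLLOW(A)

S: nullable alternative(s) S → ε; FOLLOW(S) = { 'id' }
  S → id: FIRST \ {ε} = { 'id' } — overlaps FOLLOW(S) on { 'id' }: CONFLICT
  S → ε: FIRST \ {ε} = { } — this is the only nullable alternative, skip

So the grammar has 1 FIRST/FOLLOW conflict (marked CONFLICT above).

Answer: Yes. S → id with FOLLOW(S) on { 'id' }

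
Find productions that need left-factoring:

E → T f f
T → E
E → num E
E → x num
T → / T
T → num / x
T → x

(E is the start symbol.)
Left-factoring is needed when two productions for the same non-terminal
share a common prefix on the right-hand side.

Productions for E:
  E → T f f
  E → num E
  E → x num
Productions for T:
  T → E
  T → / T
  T → num / x
  T → x

No common prefixes found.

Answer: No, left-factoring is not needed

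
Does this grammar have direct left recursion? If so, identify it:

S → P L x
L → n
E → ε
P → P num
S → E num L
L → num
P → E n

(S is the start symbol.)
Direct left recursion occurs when N → N α for some non-terminal N (the right-hand side begins with the left-hand side itself).

S → P L x: starts with P
L → n: starts with n
E → ε: starts with ε
P → P num: LEFT RECURSIVE (starts with P)
S → E num L: starts with E
L → num: starts with num
P → E n: starts with E

The grammar has direct left recursion on: P.

Answer: Yes, P is left-recursive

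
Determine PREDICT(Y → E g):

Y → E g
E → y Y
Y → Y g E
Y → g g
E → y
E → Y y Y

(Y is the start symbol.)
PREDICT(Y → E g) = (FIRST(RHS) \ {ε}) ∪ (FOLLOW(Y) if ε ∈ FIRST(RHS), i.e. RHS ⇒* ε)
FIRST(E) = { 'g', 'y' }
FIRST(E g) = { 'g', 'y' }
ε ∉ FIRST(E g), so FOLLOW(Y) is not added.
PREDICT(Y → E g) = { 'g', 'y' }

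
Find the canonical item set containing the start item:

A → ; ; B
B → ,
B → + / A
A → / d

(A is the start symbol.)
{ [A → . / d], [A → . ; ; B], [A' → . A] }

First, augment the grammar with A' → A
I₀ = CLOSURE({ [A' → . A] }):
  [A' → . A] has the dot before A: add [A → . ; ; B], [A → . / d]
No further items can be added.

I₀ = { [A → . / d], [A → . ; ; B], [A' → . A] }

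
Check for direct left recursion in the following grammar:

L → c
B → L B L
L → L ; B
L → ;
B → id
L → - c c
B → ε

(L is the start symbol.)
Yes, L is left-recursive

L → c: starts with c
B → L B L: starts with L
L → L ; B: LEFT RECURSIVE (starts with L)
L → ;: starts with ';'
B → id: starts with id
L → - c c: starts with '-'
B → ε: starts with ε

The grammar has direct left recursion on: L.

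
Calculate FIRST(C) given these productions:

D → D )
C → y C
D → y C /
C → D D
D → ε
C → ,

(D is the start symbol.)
{ ')', ',', 'y', ε }

To compute FIRST(C), examine every production with C on the left-hand side, reading each right-hand side left to right until a non-nullable symbol is reached.

FIRST sets of the other non-terminals involved (by the same procedure, iterated to a fixed point):
  FIRST(D) = { ')', 'y', ε }

From C → y C:
  - y is a terminal: add 'y' and stop
From C → D D:
  - D is a non-terminal: add FIRST(D) \ {ε} = { ')', 'y' }
    D is nullable, so continue to the next symbol
  - D is a non-terminal: add FIRST(D) \ {ε} = { ')', 'y' }
    D is nullable and nothing follows, so the whole right-hand side can vanish: ε ∈ FIRST(C)
From C → ,:
  - ',' is a terminal: add ',' and stop

Collecting: FIRST(C) = { ')', ',', 'y', ε }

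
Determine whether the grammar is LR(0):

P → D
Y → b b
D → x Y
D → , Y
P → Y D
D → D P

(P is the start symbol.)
Augment with P' → P and build the canonical LR(0) collection (I0 = CLOSURE({[P' → . P]}), then GOTO on every symbol after a dot until no new states appear). It has 12 states:
  I0: { [D → . , Y], [D → . D P], [D → . x Y], [P → . D], [P → . Y D], [P' → . P], [Y → . b b] }  — shift
  I1: { [D → , . Y], [Y → . b b] }  — shift
  I2: { [D → . , Y], [D → . D P], [D → . x Y], [D → D . P], [P → . D], [P → . Y D], [P → D .], [Y → . b b] }  — shift, reduce
  I3: { [P' → P .] }  — accept
  I4: { [D → . , Y], [D → . D P], [D → . x Y], [P → Y . D] }  — shift
  I5: { [Y → b . b] }  — shift
  I6: { [D → x . Y], [Y → . b b] }  — shift
  I7: { [D → x Y .] }  — reduce
  I8: { [Y → b b .] }  — reduce
  I9: { [D → . , Y], [D → . D P], [D → . x Y], [D → D . P], [P → . D], [P → . Y D], [P → Y D .], [Y → . b b] }  — shift, reduce
  I10: { [D → D P .] }  — reduce
  I11: { [D → , Y .] }  — reduce

Conflict in state I2:
  Shift-reduce conflict between [P → D .] and [D → . , Y]
So the grammar is NOT LR(0).

Answer: No. Shift-reduce conflict between [P → D .] and [D → . , Y]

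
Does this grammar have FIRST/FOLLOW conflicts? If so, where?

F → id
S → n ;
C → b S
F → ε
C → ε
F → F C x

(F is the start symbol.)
Nullable non-terminals: C, F.
FIRST sets used below: FIRST(F) = { 'b', 'id', 'x', ε }, FIRST(C) = { 'b', ε }

C: nullable alternative(s) C → ε; FOLLOW(C) = { 'x' }
  C → b S: FIRST \ {ε} = { 'b' } — disjoint from FOLLOW(C)
  C → ε: FIRST \ {ε} = { } — this is the only nullable alternative, skip

F: nullable alternative(s) F → ε; FOLLOW(F) = { $, 'b', 'x' }
  F → id: FIRST \ {ε} = { 'id' } — disjoint from FOLLOW(F)
  F → ε: FIRST \ {ε} = { } — this is the only nullable alternative, skip
  F → F C x: FIRST \ {ε} = { 'b', 'id', 'x' } — overlaps FOLLOW(F) on { 'b', 'x' }: CONFLICT

S has no nullable alternative, so no FIRST/FOLLOW check is needed there.

So the grammar has 1 FIRST/FOLLOW conflict (marked CONFLICT above).

Answer: Yes. F → F C x with FOLLOW(F) on { 'b', 'x' }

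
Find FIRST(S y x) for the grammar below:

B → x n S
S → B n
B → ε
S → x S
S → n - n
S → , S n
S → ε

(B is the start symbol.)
{ ',', 'n', 'x', 'y' }

FIRST sets of the non-terminals involved (from the grammar, by fixed-point iteration):
  FIRST(S) = { ',', 'n', 'x', ε }

To compute FIRST(S y x), process the symbols left to right:
Symbol S is a non-terminal. Add FIRST(S) \ {ε} = { ',', 'n', 'x' }
S is nullable (ε ∈ FIRST(S)), continue to the next symbol.
Symbol y is a terminal. Add 'y' and stop.
FIRST(S y x) = { ',', 'n', 'x', 'y' }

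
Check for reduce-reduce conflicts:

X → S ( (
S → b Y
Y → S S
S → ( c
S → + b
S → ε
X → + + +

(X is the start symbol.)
No reduce-reduce conflicts

A reduce-reduce conflict occurs when an LR(0) state has two complete items [A → α .] and [B → β .] — both call for a reduction, and with no lookahead the parser cannot choose between them.

Augment with X' → X and build the canonical LR(0) collection (I0 = CLOSURE({[X' → . X]}), then GOTO on every symbol after a dot until no new states appear). It has 16 states:
  I0: { [S → . ( c], [S → . + b], [S → . b Y], [S → .], [X → . + + +], [X → . S ( (], [X' → . X] }  — shift, reduce
  I1: { [S → ( . c] }  — shift
  I2: { [S → + . b], [X → + . + +] }  — shift
  I3: { [X → S . ( (] }  — shift
  I4: { [X' → X .] }  — accept
  I5: { [S → . ( c], [S → . + b], [S → . b Y], [S → .], [S → b . Y], [Y → . S S] }  — shift, reduce
  I6: { [S → + . b] }  — shift
  I7: { [S → . ( c], [S → . + b], [S → . b Y], [S → .], [Y → S . S] }  — shift, reduce
  I8: { [S → b Y .] }  — reduce
  I9: { [Y → S S .] }  — reduce
  I10: { [S → + b .] }  — reduce
  I11: { [X → S ( . (] }  — shift
  I12: { [X → S ( ( .] }  — reduce
  I13: { [X → + + . +] }  — shift
  I14: { [X → + + + .] }  — reduce
  I15: { [S → ( c .] }  — reduce

No state contains more than one complete item.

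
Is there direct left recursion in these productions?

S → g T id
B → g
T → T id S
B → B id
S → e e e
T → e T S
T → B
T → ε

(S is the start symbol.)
Yes, T, B are left-recursive

S → g T id: starts with g
B → g: starts with g
T → T id S: LEFT RECURSIVE (starts with T)
B → B id: LEFT RECURSIVE (starts with B)
S → e e e: starts with e
T → e T S: starts with e
T → B: starts with B
T → ε: starts with ε

The grammar has direct left recursion on: T, B.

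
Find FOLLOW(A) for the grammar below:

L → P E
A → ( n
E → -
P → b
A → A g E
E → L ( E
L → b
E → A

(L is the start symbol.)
{ $, '(', 'g' }

To compute FOLLOW(A), find every occurrence of A on a right-hand side N → α A β: add FIRST(β) \ {ε}, and if β is empty or nullable also add FOLLOW(N). Iterate to a fixed point.

In A → A g E: A is followed by g E, add FIRST(g E) \ {ε} = { 'g' }
In E → A: A is at the end, add FOLLOW(E)

The FOLLOW sets referred to above (computed the same way, to a fixed point):
  FOLLOW(E) = { $, '(', 'g' }

Taking the union: FOLLOW(A) = { $, '(', 'g' }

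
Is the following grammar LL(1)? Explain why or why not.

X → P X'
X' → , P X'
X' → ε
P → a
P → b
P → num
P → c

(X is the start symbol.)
Yes, the grammar is LL(1).

Relevant sets:
  FOLLOW(X') = { $ }

For X':
  PREDICT(X' → ',' P X') = { ',' }
  PREDICT(X' → ε) = { $ }
For P:
  PREDICT(P → a) = { 'a' }
  PREDICT(P → b) = { 'b' }
  PREDICT(P → num) = { 'num' }
  PREDICT(P → c) = { 'c' }
X has a single production, so nothing to check there.

All predict sets are disjoint. The grammar IS LL(1).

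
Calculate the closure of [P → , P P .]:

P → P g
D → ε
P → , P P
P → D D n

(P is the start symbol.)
To compute CLOSURE, for each item [A → α.Bβ] where B is a non-terminal, add [B → .γ] for all productions B → γ; repeat for the newly added items until nothing changes.

Start with: [P → , P P .]
The dot is at the end, so nothing is added.

CLOSURE = { [P → , P P .] }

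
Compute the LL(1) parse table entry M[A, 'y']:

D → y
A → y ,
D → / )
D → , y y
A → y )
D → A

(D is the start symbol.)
A → y ,, A → y )

To find M[A, 'y'], we find productions for A where 'y' is in the predict set (PREDICT(N → α) = (FIRST(α) \ {ε}) ∪ (FOLLOW(N) if α ⇒* ε)).

A → y ,: PREDICT = { 'y' }
  'y' is in predict set, so this production goes in M[A, 'y']
A → y ): PREDICT = { 'y' }
  'y' is in predict set, so this production goes in M[A, 'y']

M[A, 'y'] = A → y ,, A → y )  (a multiply-defined cell — the grammar is not LL(1))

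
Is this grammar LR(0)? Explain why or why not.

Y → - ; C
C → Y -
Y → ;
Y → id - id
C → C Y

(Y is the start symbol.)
A grammar is LR(0) if no state in the canonical LR(0) collection has:
  - both a shift item (dot before a terminal) and a complete item (shift-reduce conflict), or
  - two or more complete items (reduce-reduce conflict; the accept item [Y' → Y .] counts as a complete item here).

Augment with Y' → Y and build the canonical LR(0) collection (I0 = CLOSURE({[Y' → . Y]}), then GOTO on every symbol after a dot until no new states appear). It has 12 states:
  I0: { [Y → . - ; C], [Y → . ;], [Y → . id - id], [Y' → . Y] }  — shift
  I1: { [Y → - . ; C] }  — shift
  I2: { [Y → ; .] }  — reduce
  I3: { [Y' → Y .] }  — accept
  I4: { [Y → id . - id] }  — shift
  I5: { [Y → id - . id] }  — shift
  I6: { [Y → id - id .] }  — reduce
  I7: { [C → . C Y], [C → . Y -], [Y → - ; . C], [Y → . - ; C], [Y → . ;], [Y → . id - id] }  — shift
  I8: { [C → C . Y], [Y → - ; C .], [Y → . - ; C], [Y → . ;], [Y → . id - id] }  — shift, reduce
  I9: { [C → Y . -] }  — shift
  I10: { [C → Y - .] }  — reduce
  I11: { [C → C Y .] }  — reduce

Conflict in state I8:
  Shift-reduce conflict between [Y → - ; C .] and [Y → . - ; C]
So the grammar is NOT LR(0).

Answer: No. Shift-reduce conflict between [Y → - ; C .] and [Y → . - ; C]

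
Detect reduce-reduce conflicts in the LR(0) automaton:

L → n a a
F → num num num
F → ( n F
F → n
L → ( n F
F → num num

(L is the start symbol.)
No reduce-reduce conflicts

A reduce-reduce conflict occurs when an LR(0) state has two complete items [A → α .] and [B → β .] — both call for a reduction, and with no lookahead the parser cannot choose between them.

Augment with L' → L and build the canonical LR(0) collection (I0 = CLOSURE({[L' → . L]}), then GOTO on every symbol after a dot until no new states appear). It has 15 states:
  I0: { [L → . ( n F], [L → . n a a], [L' → . L] }  — shift
  I1: { [L → ( . n F] }  — shift
  I2: { [L' → L .] }  — accept
  I3: { [L → n . a a] }  — shift
  I4: { [L → n a . a] }  — shift
  I5: { [L → n a a .] }  — reduce
  I6: { [F → . ( n F], [F → . n], [F → . num num num], [F → . num num], [L → ( n . F] }  — shift
  I7: { [F → ( . n F] }  — shift
  I8: { [L → ( n F .] }  — reduce
  I9: { [F → n .] }  — reduce
  I10: { [F → num . num num], [F → num . num] }  — shift
  I11: { [F → num num . num], [F → num num .] }  — shift, reduce
  I12: { [F → num num num .] }  — reduce
  I13: { [F → ( n . F], [F → . ( n F], [F → . n], [F → . num num num], [F → . num num] }  — shift
  I14: { [F → ( n F .] }  — reduce

No state contains more than one complete item.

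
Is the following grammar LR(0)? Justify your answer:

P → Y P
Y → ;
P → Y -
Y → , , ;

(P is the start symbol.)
Yes, the grammar is LR(0)

Augment with P' → P and build the canonical LR(0) collection (I0 = CLOSURE({[P' → . P]}), then GOTO on every symbol after a dot until no new states appear). It has 9 states:
  I0: { [P → . Y -], [P → . Y P], [P' → . P], [Y → . , , ;], [Y → . ;] }  — shift
  I1: { [Y → , . , ;] }  — shift
  I2: { [Y → ; .] }  — reduce
  I3: { [P' → P .] }  — accept
  I4: { [P → . Y -], [P → . Y P], [P → Y . -], [P → Y . P], [Y → . , , ;], [Y → . ;] }  — shift
  I5: { [P → Y - .] }  — reduce
  I6: { [P → Y P .] }  — reduce
  I7: { [Y → , , . ;] }  — shift
  I8: { [Y → , , ; .] }  — reduce

Every state is either a pure shift/goto state or contains exactly one complete item and nothing to shift — no conflicts. The grammar is LR(0).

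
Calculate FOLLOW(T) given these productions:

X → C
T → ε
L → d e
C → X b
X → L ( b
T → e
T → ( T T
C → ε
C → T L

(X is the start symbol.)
{ '(', 'd', 'e' }

In T → ( T T: T is followed by T, add FIRST(T) \ {ε} = { '(', 'e' }
  T is nullable, so FOLLOW(T) is also included — that is the set being defined, nothing new
In T → ( T T: T is at the end; this adds FOLLOW(T) to itself — nothing new
In C → T L: T is followed by L, add FIRST(L) \ {ε} = { 'd' }

Taking the union: FOLLOW(T) = { '(', 'd', 'e' }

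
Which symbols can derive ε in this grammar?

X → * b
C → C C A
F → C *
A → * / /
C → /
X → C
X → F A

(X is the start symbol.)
None

There are no ε-productions, so no non-terminal can derive ε.
No non-terminals are nullable.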